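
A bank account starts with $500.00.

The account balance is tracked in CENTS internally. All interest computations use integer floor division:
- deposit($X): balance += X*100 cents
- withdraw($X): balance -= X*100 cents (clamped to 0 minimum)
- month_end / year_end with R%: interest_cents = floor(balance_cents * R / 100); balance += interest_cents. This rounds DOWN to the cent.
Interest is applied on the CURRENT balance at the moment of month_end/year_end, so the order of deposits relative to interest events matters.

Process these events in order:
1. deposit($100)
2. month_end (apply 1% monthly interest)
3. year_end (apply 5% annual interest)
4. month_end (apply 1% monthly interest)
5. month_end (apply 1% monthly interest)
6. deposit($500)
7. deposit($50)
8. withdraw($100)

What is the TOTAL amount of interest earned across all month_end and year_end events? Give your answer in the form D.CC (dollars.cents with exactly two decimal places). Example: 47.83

Answer: 49.08

Derivation:
After 1 (deposit($100)): balance=$600.00 total_interest=$0.00
After 2 (month_end (apply 1% monthly interest)): balance=$606.00 total_interest=$6.00
After 3 (year_end (apply 5% annual interest)): balance=$636.30 total_interest=$36.30
After 4 (month_end (apply 1% monthly interest)): balance=$642.66 total_interest=$42.66
After 5 (month_end (apply 1% monthly interest)): balance=$649.08 total_interest=$49.08
After 6 (deposit($500)): balance=$1149.08 total_interest=$49.08
After 7 (deposit($50)): balance=$1199.08 total_interest=$49.08
After 8 (withdraw($100)): balance=$1099.08 total_interest=$49.08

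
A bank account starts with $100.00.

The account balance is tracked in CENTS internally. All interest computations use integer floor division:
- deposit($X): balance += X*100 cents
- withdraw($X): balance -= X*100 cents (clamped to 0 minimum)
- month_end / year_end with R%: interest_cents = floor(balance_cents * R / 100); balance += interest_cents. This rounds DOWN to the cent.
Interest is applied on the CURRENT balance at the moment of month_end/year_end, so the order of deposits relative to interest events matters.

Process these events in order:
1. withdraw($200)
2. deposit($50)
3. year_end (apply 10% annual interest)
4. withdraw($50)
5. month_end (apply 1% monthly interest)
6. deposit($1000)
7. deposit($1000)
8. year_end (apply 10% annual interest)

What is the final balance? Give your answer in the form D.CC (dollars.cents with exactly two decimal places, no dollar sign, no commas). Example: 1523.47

Answer: 2205.55

Derivation:
After 1 (withdraw($200)): balance=$0.00 total_interest=$0.00
After 2 (deposit($50)): balance=$50.00 total_interest=$0.00
After 3 (year_end (apply 10% annual interest)): balance=$55.00 total_interest=$5.00
After 4 (withdraw($50)): balance=$5.00 total_interest=$5.00
After 5 (month_end (apply 1% monthly interest)): balance=$5.05 total_interest=$5.05
After 6 (deposit($1000)): balance=$1005.05 total_interest=$5.05
After 7 (deposit($1000)): balance=$2005.05 total_interest=$5.05
After 8 (year_end (apply 10% annual interest)): balance=$2205.55 total_interest=$205.55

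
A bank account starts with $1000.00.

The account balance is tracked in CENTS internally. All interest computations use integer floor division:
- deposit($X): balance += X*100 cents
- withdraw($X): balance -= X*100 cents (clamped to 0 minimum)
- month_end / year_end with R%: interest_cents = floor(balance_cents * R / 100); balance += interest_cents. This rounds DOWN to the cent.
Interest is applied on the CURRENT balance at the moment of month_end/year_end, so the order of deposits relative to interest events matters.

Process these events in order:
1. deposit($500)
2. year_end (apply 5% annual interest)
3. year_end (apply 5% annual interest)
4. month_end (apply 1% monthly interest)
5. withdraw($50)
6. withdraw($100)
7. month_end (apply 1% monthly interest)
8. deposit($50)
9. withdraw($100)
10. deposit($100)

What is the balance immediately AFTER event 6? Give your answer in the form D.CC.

Answer: 1520.28

Derivation:
After 1 (deposit($500)): balance=$1500.00 total_interest=$0.00
After 2 (year_end (apply 5% annual interest)): balance=$1575.00 total_interest=$75.00
After 3 (year_end (apply 5% annual interest)): balance=$1653.75 total_interest=$153.75
After 4 (month_end (apply 1% monthly interest)): balance=$1670.28 total_interest=$170.28
After 5 (withdraw($50)): balance=$1620.28 total_interest=$170.28
After 6 (withdraw($100)): balance=$1520.28 total_interest=$170.28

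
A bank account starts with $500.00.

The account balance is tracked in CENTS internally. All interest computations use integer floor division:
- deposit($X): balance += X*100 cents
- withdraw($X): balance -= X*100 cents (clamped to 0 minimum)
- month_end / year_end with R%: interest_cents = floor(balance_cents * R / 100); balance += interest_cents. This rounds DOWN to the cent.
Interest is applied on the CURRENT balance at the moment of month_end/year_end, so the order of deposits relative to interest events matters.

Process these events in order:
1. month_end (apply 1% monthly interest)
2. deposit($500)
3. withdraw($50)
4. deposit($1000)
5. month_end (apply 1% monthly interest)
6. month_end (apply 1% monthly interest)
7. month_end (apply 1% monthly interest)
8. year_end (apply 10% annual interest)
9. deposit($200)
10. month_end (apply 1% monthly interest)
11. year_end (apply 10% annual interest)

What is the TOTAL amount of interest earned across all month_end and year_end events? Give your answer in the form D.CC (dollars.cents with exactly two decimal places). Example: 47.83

After 1 (month_end (apply 1% monthly interest)): balance=$505.00 total_interest=$5.00
After 2 (deposit($500)): balance=$1005.00 total_interest=$5.00
After 3 (withdraw($50)): balance=$955.00 total_interest=$5.00
After 4 (deposit($1000)): balance=$1955.00 total_interest=$5.00
After 5 (month_end (apply 1% monthly interest)): balance=$1974.55 total_interest=$24.55
After 6 (month_end (apply 1% monthly interest)): balance=$1994.29 total_interest=$44.29
After 7 (month_end (apply 1% monthly interest)): balance=$2014.23 total_interest=$64.23
After 8 (year_end (apply 10% annual interest)): balance=$2215.65 total_interest=$265.65
After 9 (deposit($200)): balance=$2415.65 total_interest=$265.65
After 10 (month_end (apply 1% monthly interest)): balance=$2439.80 total_interest=$289.80
After 11 (year_end (apply 10% annual interest)): balance=$2683.78 total_interest=$533.78

Answer: 533.78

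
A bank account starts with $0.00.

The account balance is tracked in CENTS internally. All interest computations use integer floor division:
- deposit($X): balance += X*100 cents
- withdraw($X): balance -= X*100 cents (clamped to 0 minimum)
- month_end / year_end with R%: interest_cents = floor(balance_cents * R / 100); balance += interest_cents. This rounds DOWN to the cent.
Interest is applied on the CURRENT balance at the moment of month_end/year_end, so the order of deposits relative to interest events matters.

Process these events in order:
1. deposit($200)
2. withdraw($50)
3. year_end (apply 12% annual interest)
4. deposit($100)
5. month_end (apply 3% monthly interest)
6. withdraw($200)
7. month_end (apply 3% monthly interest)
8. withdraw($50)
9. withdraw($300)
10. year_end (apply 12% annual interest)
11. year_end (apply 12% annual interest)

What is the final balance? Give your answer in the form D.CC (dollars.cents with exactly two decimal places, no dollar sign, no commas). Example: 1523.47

After 1 (deposit($200)): balance=$200.00 total_interest=$0.00
After 2 (withdraw($50)): balance=$150.00 total_interest=$0.00
After 3 (year_end (apply 12% annual interest)): balance=$168.00 total_interest=$18.00
After 4 (deposit($100)): balance=$268.00 total_interest=$18.00
After 5 (month_end (apply 3% monthly interest)): balance=$276.04 total_interest=$26.04
After 6 (withdraw($200)): balance=$76.04 total_interest=$26.04
After 7 (month_end (apply 3% monthly interest)): balance=$78.32 total_interest=$28.32
After 8 (withdraw($50)): balance=$28.32 total_interest=$28.32
After 9 (withdraw($300)): balance=$0.00 total_interest=$28.32
After 10 (year_end (apply 12% annual interest)): balance=$0.00 total_interest=$28.32
After 11 (year_end (apply 12% annual interest)): balance=$0.00 total_interest=$28.32

Answer: 0.00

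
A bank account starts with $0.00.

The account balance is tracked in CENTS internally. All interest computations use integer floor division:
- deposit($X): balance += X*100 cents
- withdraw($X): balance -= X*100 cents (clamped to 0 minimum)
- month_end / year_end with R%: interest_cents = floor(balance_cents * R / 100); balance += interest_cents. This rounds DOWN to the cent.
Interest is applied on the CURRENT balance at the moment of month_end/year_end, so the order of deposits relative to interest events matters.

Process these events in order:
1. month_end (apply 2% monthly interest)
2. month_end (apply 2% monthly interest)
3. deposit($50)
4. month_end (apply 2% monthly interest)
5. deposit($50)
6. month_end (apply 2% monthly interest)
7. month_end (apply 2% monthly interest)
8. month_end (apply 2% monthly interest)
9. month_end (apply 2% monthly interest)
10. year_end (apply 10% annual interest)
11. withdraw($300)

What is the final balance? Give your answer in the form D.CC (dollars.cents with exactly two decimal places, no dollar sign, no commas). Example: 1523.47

Answer: 0.00

Derivation:
After 1 (month_end (apply 2% monthly interest)): balance=$0.00 total_interest=$0.00
After 2 (month_end (apply 2% monthly interest)): balance=$0.00 total_interest=$0.00
After 3 (deposit($50)): balance=$50.00 total_interest=$0.00
After 4 (month_end (apply 2% monthly interest)): balance=$51.00 total_interest=$1.00
After 5 (deposit($50)): balance=$101.00 total_interest=$1.00
After 6 (month_end (apply 2% monthly interest)): balance=$103.02 total_interest=$3.02
After 7 (month_end (apply 2% monthly interest)): balance=$105.08 total_interest=$5.08
After 8 (month_end (apply 2% monthly interest)): balance=$107.18 total_interest=$7.18
After 9 (month_end (apply 2% monthly interest)): balance=$109.32 total_interest=$9.32
After 10 (year_end (apply 10% annual interest)): balance=$120.25 total_interest=$20.25
After 11 (withdraw($300)): balance=$0.00 total_interest=$20.25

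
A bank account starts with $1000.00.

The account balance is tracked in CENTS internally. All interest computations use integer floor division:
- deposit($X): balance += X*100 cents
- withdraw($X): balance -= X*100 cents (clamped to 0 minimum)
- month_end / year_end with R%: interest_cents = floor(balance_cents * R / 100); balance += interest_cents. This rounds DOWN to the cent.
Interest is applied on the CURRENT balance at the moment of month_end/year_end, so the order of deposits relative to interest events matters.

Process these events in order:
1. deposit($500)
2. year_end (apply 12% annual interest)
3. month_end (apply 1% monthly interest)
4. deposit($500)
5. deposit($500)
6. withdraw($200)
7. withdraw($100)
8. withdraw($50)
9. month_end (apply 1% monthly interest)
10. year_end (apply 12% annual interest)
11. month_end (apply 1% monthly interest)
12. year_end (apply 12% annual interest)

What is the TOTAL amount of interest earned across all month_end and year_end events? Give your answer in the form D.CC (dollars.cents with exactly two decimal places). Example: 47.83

Answer: 852.97

Derivation:
After 1 (deposit($500)): balance=$1500.00 total_interest=$0.00
After 2 (year_end (apply 12% annual interest)): balance=$1680.00 total_interest=$180.00
After 3 (month_end (apply 1% monthly interest)): balance=$1696.80 total_interest=$196.80
After 4 (deposit($500)): balance=$2196.80 total_interest=$196.80
After 5 (deposit($500)): balance=$2696.80 total_interest=$196.80
After 6 (withdraw($200)): balance=$2496.80 total_interest=$196.80
After 7 (withdraw($100)): balance=$2396.80 total_interest=$196.80
After 8 (withdraw($50)): balance=$2346.80 total_interest=$196.80
After 9 (month_end (apply 1% monthly interest)): balance=$2370.26 total_interest=$220.26
After 10 (year_end (apply 12% annual interest)): balance=$2654.69 total_interest=$504.69
After 11 (month_end (apply 1% monthly interest)): balance=$2681.23 total_interest=$531.23
After 12 (year_end (apply 12% annual interest)): balance=$3002.97 total_interest=$852.97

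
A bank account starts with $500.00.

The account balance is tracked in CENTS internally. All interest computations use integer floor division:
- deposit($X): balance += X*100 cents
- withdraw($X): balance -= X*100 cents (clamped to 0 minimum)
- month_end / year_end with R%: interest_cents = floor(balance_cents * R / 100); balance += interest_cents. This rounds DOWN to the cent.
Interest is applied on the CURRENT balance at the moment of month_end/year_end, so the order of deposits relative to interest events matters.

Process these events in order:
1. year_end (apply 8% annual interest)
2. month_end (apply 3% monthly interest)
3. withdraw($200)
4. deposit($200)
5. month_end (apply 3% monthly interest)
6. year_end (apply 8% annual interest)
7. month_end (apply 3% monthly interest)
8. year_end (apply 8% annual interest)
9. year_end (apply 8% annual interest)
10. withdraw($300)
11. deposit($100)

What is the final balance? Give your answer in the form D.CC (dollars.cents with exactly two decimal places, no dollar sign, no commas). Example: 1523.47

After 1 (year_end (apply 8% annual interest)): balance=$540.00 total_interest=$40.00
After 2 (month_end (apply 3% monthly interest)): balance=$556.20 total_interest=$56.20
After 3 (withdraw($200)): balance=$356.20 total_interest=$56.20
After 4 (deposit($200)): balance=$556.20 total_interest=$56.20
After 5 (month_end (apply 3% monthly interest)): balance=$572.88 total_interest=$72.88
After 6 (year_end (apply 8% annual interest)): balance=$618.71 total_interest=$118.71
After 7 (month_end (apply 3% monthly interest)): balance=$637.27 total_interest=$137.27
After 8 (year_end (apply 8% annual interest)): balance=$688.25 total_interest=$188.25
After 9 (year_end (apply 8% annual interest)): balance=$743.31 total_interest=$243.31
After 10 (withdraw($300)): balance=$443.31 total_interest=$243.31
After 11 (deposit($100)): balance=$543.31 total_interest=$243.31

Answer: 543.31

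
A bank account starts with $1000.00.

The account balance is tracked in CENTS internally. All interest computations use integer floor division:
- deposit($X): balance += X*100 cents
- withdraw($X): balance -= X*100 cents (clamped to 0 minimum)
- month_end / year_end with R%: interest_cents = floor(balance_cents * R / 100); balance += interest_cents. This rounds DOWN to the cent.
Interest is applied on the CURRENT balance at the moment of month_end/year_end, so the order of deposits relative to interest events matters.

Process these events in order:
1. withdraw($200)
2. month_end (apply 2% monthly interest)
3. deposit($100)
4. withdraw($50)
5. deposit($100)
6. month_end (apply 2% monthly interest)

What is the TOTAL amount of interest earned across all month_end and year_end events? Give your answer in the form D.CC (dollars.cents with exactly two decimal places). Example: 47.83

After 1 (withdraw($200)): balance=$800.00 total_interest=$0.00
After 2 (month_end (apply 2% monthly interest)): balance=$816.00 total_interest=$16.00
After 3 (deposit($100)): balance=$916.00 total_interest=$16.00
After 4 (withdraw($50)): balance=$866.00 total_interest=$16.00
After 5 (deposit($100)): balance=$966.00 total_interest=$16.00
After 6 (month_end (apply 2% monthly interest)): balance=$985.32 total_interest=$35.32

Answer: 35.32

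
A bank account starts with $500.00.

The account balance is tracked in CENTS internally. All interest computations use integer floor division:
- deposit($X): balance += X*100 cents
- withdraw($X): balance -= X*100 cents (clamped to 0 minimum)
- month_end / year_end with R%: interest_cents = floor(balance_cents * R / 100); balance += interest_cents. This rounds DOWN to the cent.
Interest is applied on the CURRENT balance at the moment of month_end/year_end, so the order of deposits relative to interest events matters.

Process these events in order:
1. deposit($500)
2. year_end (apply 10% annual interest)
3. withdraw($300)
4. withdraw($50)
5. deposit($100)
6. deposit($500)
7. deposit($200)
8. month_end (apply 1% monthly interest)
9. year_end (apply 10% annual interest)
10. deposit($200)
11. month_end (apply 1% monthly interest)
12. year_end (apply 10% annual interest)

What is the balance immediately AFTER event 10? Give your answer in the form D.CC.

Answer: 1922.05

Derivation:
After 1 (deposit($500)): balance=$1000.00 total_interest=$0.00
After 2 (year_end (apply 10% annual interest)): balance=$1100.00 total_interest=$100.00
After 3 (withdraw($300)): balance=$800.00 total_interest=$100.00
After 4 (withdraw($50)): balance=$750.00 total_interest=$100.00
After 5 (deposit($100)): balance=$850.00 total_interest=$100.00
After 6 (deposit($500)): balance=$1350.00 total_interest=$100.00
After 7 (deposit($200)): balance=$1550.00 total_interest=$100.00
After 8 (month_end (apply 1% monthly interest)): balance=$1565.50 total_interest=$115.50
After 9 (year_end (apply 10% annual interest)): balance=$1722.05 total_interest=$272.05
After 10 (deposit($200)): balance=$1922.05 total_interest=$272.05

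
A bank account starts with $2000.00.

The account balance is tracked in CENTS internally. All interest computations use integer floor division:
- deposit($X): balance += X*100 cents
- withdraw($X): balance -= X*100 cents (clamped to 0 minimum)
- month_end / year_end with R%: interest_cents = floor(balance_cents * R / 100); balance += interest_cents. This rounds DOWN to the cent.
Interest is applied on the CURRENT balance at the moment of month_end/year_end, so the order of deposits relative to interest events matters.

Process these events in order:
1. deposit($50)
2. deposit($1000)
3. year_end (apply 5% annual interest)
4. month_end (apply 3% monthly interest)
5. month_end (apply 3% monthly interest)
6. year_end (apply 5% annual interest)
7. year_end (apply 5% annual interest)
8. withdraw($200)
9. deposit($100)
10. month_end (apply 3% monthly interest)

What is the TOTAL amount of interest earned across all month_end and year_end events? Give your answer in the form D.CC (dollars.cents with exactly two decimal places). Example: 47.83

Answer: 805.12

Derivation:
After 1 (deposit($50)): balance=$2050.00 total_interest=$0.00
After 2 (deposit($1000)): balance=$3050.00 total_interest=$0.00
After 3 (year_end (apply 5% annual interest)): balance=$3202.50 total_interest=$152.50
After 4 (month_end (apply 3% monthly interest)): balance=$3298.57 total_interest=$248.57
After 5 (month_end (apply 3% monthly interest)): balance=$3397.52 total_interest=$347.52
After 6 (year_end (apply 5% annual interest)): balance=$3567.39 total_interest=$517.39
After 7 (year_end (apply 5% annual interest)): balance=$3745.75 total_interest=$695.75
After 8 (withdraw($200)): balance=$3545.75 total_interest=$695.75
After 9 (deposit($100)): balance=$3645.75 total_interest=$695.75
After 10 (month_end (apply 3% monthly interest)): balance=$3755.12 total_interest=$805.12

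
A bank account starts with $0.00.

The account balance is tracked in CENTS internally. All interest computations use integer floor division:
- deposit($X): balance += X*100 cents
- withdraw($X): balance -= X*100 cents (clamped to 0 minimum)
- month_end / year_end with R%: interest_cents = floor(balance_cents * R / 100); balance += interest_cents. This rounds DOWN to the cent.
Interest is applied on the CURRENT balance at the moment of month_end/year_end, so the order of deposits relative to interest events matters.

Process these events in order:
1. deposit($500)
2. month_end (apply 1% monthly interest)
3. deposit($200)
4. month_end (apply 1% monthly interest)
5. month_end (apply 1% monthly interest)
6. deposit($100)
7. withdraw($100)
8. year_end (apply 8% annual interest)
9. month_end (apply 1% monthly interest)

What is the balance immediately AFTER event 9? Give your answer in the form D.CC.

Answer: 784.46

Derivation:
After 1 (deposit($500)): balance=$500.00 total_interest=$0.00
After 2 (month_end (apply 1% monthly interest)): balance=$505.00 total_interest=$5.00
After 3 (deposit($200)): balance=$705.00 total_interest=$5.00
After 4 (month_end (apply 1% monthly interest)): balance=$712.05 total_interest=$12.05
After 5 (month_end (apply 1% monthly interest)): balance=$719.17 total_interest=$19.17
After 6 (deposit($100)): balance=$819.17 total_interest=$19.17
After 7 (withdraw($100)): balance=$719.17 total_interest=$19.17
After 8 (year_end (apply 8% annual interest)): balance=$776.70 total_interest=$76.70
After 9 (month_end (apply 1% monthly interest)): balance=$784.46 total_interest=$84.46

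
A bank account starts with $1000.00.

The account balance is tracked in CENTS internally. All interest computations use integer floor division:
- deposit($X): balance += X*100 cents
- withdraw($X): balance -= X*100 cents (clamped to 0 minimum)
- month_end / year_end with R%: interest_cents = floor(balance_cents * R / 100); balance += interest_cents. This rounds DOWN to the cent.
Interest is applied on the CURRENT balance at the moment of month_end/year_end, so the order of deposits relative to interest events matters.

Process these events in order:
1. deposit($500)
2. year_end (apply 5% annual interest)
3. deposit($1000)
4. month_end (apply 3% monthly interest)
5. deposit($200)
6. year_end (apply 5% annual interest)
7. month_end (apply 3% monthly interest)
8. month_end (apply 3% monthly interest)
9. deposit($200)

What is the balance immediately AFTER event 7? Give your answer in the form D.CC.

After 1 (deposit($500)): balance=$1500.00 total_interest=$0.00
After 2 (year_end (apply 5% annual interest)): balance=$1575.00 total_interest=$75.00
After 3 (deposit($1000)): balance=$2575.00 total_interest=$75.00
After 4 (month_end (apply 3% monthly interest)): balance=$2652.25 total_interest=$152.25
After 5 (deposit($200)): balance=$2852.25 total_interest=$152.25
After 6 (year_end (apply 5% annual interest)): balance=$2994.86 total_interest=$294.86
After 7 (month_end (apply 3% monthly interest)): balance=$3084.70 total_interest=$384.70

Answer: 3084.70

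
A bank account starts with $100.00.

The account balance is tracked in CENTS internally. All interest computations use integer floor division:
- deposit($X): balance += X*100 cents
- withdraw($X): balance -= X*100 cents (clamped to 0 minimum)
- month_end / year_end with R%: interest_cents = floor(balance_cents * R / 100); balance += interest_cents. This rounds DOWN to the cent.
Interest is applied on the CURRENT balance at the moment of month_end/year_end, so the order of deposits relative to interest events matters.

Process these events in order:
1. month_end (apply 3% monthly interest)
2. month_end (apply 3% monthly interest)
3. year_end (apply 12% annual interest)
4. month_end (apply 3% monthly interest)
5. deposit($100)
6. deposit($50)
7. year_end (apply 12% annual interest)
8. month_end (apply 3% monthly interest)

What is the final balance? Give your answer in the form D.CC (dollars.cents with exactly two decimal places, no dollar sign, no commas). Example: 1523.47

After 1 (month_end (apply 3% monthly interest)): balance=$103.00 total_interest=$3.00
After 2 (month_end (apply 3% monthly interest)): balance=$106.09 total_interest=$6.09
After 3 (year_end (apply 12% annual interest)): balance=$118.82 total_interest=$18.82
After 4 (month_end (apply 3% monthly interest)): balance=$122.38 total_interest=$22.38
After 5 (deposit($100)): balance=$222.38 total_interest=$22.38
After 6 (deposit($50)): balance=$272.38 total_interest=$22.38
After 7 (year_end (apply 12% annual interest)): balance=$305.06 total_interest=$55.06
After 8 (month_end (apply 3% monthly interest)): balance=$314.21 total_interest=$64.21

Answer: 314.21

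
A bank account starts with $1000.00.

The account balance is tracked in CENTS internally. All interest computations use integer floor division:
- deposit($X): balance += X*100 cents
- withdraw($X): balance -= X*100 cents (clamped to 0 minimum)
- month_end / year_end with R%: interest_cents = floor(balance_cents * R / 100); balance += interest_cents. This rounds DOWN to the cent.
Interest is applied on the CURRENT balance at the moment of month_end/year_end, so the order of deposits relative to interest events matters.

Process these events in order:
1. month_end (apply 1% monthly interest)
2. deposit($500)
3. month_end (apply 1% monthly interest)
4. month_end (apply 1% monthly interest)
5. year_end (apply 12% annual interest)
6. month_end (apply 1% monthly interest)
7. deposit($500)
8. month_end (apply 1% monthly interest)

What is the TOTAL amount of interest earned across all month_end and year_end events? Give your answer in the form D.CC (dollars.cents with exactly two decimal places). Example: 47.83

After 1 (month_end (apply 1% monthly interest)): balance=$1010.00 total_interest=$10.00
After 2 (deposit($500)): balance=$1510.00 total_interest=$10.00
After 3 (month_end (apply 1% monthly interest)): balance=$1525.10 total_interest=$25.10
After 4 (month_end (apply 1% monthly interest)): balance=$1540.35 total_interest=$40.35
After 5 (year_end (apply 12% annual interest)): balance=$1725.19 total_interest=$225.19
After 6 (month_end (apply 1% monthly interest)): balance=$1742.44 total_interest=$242.44
After 7 (deposit($500)): balance=$2242.44 total_interest=$242.44
After 8 (month_end (apply 1% monthly interest)): balance=$2264.86 total_interest=$264.86

Answer: 264.86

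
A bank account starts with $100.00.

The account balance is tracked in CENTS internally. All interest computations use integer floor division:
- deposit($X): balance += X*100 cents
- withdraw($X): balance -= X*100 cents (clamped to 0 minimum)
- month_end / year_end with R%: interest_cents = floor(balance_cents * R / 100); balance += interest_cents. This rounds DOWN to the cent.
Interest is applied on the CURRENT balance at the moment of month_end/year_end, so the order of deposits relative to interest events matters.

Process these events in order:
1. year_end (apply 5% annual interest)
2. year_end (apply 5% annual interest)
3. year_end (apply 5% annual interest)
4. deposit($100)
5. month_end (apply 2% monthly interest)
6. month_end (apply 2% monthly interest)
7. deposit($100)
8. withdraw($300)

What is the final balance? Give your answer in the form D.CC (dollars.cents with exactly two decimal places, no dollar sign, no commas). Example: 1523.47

After 1 (year_end (apply 5% annual interest)): balance=$105.00 total_interest=$5.00
After 2 (year_end (apply 5% annual interest)): balance=$110.25 total_interest=$10.25
After 3 (year_end (apply 5% annual interest)): balance=$115.76 total_interest=$15.76
After 4 (deposit($100)): balance=$215.76 total_interest=$15.76
After 5 (month_end (apply 2% monthly interest)): balance=$220.07 total_interest=$20.07
After 6 (month_end (apply 2% monthly interest)): balance=$224.47 total_interest=$24.47
After 7 (deposit($100)): balance=$324.47 total_interest=$24.47
After 8 (withdraw($300)): balance=$24.47 total_interest=$24.47

Answer: 24.47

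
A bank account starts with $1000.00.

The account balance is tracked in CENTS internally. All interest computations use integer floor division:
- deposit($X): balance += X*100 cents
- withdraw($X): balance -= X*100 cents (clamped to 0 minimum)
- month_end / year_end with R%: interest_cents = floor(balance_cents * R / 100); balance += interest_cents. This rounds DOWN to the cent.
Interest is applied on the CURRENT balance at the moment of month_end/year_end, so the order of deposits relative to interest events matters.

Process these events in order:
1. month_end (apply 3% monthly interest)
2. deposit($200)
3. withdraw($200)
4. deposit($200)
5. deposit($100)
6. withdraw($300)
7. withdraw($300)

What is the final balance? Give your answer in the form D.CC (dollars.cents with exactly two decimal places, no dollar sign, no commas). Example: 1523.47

After 1 (month_end (apply 3% monthly interest)): balance=$1030.00 total_interest=$30.00
After 2 (deposit($200)): balance=$1230.00 total_interest=$30.00
After 3 (withdraw($200)): balance=$1030.00 total_interest=$30.00
After 4 (deposit($200)): balance=$1230.00 total_interest=$30.00
After 5 (deposit($100)): balance=$1330.00 total_interest=$30.00
After 6 (withdraw($300)): balance=$1030.00 total_interest=$30.00
After 7 (withdraw($300)): balance=$730.00 total_interest=$30.00

Answer: 730.00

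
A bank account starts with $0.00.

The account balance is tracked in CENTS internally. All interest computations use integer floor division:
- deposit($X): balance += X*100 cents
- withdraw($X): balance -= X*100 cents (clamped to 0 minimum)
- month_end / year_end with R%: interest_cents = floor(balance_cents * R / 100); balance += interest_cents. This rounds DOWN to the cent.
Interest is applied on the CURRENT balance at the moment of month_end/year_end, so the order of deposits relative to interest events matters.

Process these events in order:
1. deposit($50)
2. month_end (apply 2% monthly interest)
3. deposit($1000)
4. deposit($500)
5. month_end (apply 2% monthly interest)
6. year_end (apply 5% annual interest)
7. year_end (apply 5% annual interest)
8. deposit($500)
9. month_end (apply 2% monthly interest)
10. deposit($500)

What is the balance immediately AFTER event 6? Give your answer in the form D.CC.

After 1 (deposit($50)): balance=$50.00 total_interest=$0.00
After 2 (month_end (apply 2% monthly interest)): balance=$51.00 total_interest=$1.00
After 3 (deposit($1000)): balance=$1051.00 total_interest=$1.00
After 4 (deposit($500)): balance=$1551.00 total_interest=$1.00
After 5 (month_end (apply 2% monthly interest)): balance=$1582.02 total_interest=$32.02
After 6 (year_end (apply 5% annual interest)): balance=$1661.12 total_interest=$111.12

Answer: 1661.12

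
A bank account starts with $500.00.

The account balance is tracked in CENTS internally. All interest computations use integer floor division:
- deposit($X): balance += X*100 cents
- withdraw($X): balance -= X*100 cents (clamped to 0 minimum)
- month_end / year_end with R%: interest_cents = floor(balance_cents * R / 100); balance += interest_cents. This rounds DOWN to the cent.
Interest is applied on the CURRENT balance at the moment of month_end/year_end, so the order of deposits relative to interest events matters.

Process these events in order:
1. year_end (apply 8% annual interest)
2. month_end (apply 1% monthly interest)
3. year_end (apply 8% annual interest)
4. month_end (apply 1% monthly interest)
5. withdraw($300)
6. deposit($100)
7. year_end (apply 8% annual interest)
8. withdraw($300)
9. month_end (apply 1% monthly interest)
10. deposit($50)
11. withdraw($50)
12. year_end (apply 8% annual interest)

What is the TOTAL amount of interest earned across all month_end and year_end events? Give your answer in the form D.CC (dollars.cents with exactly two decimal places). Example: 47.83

Answer: 137.99

Derivation:
After 1 (year_end (apply 8% annual interest)): balance=$540.00 total_interest=$40.00
After 2 (month_end (apply 1% monthly interest)): balance=$545.40 total_interest=$45.40
After 3 (year_end (apply 8% annual interest)): balance=$589.03 total_interest=$89.03
After 4 (month_end (apply 1% monthly interest)): balance=$594.92 total_interest=$94.92
After 5 (withdraw($300)): balance=$294.92 total_interest=$94.92
After 6 (deposit($100)): balance=$394.92 total_interest=$94.92
After 7 (year_end (apply 8% annual interest)): balance=$426.51 total_interest=$126.51
After 8 (withdraw($300)): balance=$126.51 total_interest=$126.51
After 9 (month_end (apply 1% monthly interest)): balance=$127.77 total_interest=$127.77
After 10 (deposit($50)): balance=$177.77 total_interest=$127.77
After 11 (withdraw($50)): balance=$127.77 total_interest=$127.77
After 12 (year_end (apply 8% annual interest)): balance=$137.99 total_interest=$137.99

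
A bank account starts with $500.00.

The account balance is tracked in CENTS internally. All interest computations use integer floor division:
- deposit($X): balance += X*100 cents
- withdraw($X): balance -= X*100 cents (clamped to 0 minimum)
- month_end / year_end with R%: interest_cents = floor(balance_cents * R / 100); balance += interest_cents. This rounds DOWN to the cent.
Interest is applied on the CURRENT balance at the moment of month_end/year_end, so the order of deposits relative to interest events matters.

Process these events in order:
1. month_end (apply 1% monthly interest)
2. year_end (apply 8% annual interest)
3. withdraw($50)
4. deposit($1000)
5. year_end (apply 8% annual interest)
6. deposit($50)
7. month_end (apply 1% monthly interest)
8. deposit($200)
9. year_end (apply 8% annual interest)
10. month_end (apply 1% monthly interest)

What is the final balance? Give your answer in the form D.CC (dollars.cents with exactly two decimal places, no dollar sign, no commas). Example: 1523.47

Answer: 2052.53

Derivation:
After 1 (month_end (apply 1% monthly interest)): balance=$505.00 total_interest=$5.00
After 2 (year_end (apply 8% annual interest)): balance=$545.40 total_interest=$45.40
After 3 (withdraw($50)): balance=$495.40 total_interest=$45.40
After 4 (deposit($1000)): balance=$1495.40 total_interest=$45.40
After 5 (year_end (apply 8% annual interest)): balance=$1615.03 total_interest=$165.03
After 6 (deposit($50)): balance=$1665.03 total_interest=$165.03
After 7 (month_end (apply 1% monthly interest)): balance=$1681.68 total_interest=$181.68
After 8 (deposit($200)): balance=$1881.68 total_interest=$181.68
After 9 (year_end (apply 8% annual interest)): balance=$2032.21 total_interest=$332.21
After 10 (month_end (apply 1% monthly interest)): balance=$2052.53 total_interest=$352.53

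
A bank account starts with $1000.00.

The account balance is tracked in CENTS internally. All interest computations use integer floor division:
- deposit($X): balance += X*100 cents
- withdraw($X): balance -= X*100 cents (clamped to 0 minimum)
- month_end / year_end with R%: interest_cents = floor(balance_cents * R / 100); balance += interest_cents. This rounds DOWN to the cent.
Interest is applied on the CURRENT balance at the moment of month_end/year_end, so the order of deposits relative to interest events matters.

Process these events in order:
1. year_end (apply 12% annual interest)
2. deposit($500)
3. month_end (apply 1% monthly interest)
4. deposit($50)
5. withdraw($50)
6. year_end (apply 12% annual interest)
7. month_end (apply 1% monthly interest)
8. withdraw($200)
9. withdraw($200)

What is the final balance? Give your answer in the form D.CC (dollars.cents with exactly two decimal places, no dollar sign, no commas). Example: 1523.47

After 1 (year_end (apply 12% annual interest)): balance=$1120.00 total_interest=$120.00
After 2 (deposit($500)): balance=$1620.00 total_interest=$120.00
After 3 (month_end (apply 1% monthly interest)): balance=$1636.20 total_interest=$136.20
After 4 (deposit($50)): balance=$1686.20 total_interest=$136.20
After 5 (withdraw($50)): balance=$1636.20 total_interest=$136.20
After 6 (year_end (apply 12% annual interest)): balance=$1832.54 total_interest=$332.54
After 7 (month_end (apply 1% monthly interest)): balance=$1850.86 total_interest=$350.86
After 8 (withdraw($200)): balance=$1650.86 total_interest=$350.86
After 9 (withdraw($200)): balance=$1450.86 total_interest=$350.86

Answer: 1450.86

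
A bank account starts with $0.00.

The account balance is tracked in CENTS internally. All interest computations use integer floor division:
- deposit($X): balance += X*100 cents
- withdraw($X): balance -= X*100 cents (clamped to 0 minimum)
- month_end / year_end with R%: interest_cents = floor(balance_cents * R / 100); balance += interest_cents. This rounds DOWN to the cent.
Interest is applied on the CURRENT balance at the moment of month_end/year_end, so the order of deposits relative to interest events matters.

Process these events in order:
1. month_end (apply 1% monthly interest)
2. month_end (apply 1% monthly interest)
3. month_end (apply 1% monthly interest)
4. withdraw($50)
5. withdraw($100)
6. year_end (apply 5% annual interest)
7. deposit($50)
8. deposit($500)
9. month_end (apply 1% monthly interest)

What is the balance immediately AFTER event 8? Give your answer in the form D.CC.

Answer: 550.00

Derivation:
After 1 (month_end (apply 1% monthly interest)): balance=$0.00 total_interest=$0.00
After 2 (month_end (apply 1% monthly interest)): balance=$0.00 total_interest=$0.00
After 3 (month_end (apply 1% monthly interest)): balance=$0.00 total_interest=$0.00
After 4 (withdraw($50)): balance=$0.00 total_interest=$0.00
After 5 (withdraw($100)): balance=$0.00 total_interest=$0.00
After 6 (year_end (apply 5% annual interest)): balance=$0.00 total_interest=$0.00
After 7 (deposit($50)): balance=$50.00 total_interest=$0.00
After 8 (deposit($500)): balance=$550.00 total_interest=$0.00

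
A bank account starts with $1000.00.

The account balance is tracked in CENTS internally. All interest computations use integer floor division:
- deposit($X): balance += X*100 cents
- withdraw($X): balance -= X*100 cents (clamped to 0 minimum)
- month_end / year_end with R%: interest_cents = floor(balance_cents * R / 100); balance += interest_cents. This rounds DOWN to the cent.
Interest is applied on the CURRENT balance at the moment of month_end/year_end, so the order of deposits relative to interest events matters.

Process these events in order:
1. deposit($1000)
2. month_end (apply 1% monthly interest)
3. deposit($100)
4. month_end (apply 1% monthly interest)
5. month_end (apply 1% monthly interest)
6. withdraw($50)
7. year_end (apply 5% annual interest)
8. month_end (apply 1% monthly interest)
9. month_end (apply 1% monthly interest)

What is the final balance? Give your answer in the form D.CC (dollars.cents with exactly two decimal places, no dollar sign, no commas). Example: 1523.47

Answer: 2262.82

Derivation:
After 1 (deposit($1000)): balance=$2000.00 total_interest=$0.00
After 2 (month_end (apply 1% monthly interest)): balance=$2020.00 total_interest=$20.00
After 3 (deposit($100)): balance=$2120.00 total_interest=$20.00
After 4 (month_end (apply 1% monthly interest)): balance=$2141.20 total_interest=$41.20
After 5 (month_end (apply 1% monthly interest)): balance=$2162.61 total_interest=$62.61
After 6 (withdraw($50)): balance=$2112.61 total_interest=$62.61
After 7 (year_end (apply 5% annual interest)): balance=$2218.24 total_interest=$168.24
After 8 (month_end (apply 1% monthly interest)): balance=$2240.42 total_interest=$190.42
After 9 (month_end (apply 1% monthly interest)): balance=$2262.82 total_interest=$212.82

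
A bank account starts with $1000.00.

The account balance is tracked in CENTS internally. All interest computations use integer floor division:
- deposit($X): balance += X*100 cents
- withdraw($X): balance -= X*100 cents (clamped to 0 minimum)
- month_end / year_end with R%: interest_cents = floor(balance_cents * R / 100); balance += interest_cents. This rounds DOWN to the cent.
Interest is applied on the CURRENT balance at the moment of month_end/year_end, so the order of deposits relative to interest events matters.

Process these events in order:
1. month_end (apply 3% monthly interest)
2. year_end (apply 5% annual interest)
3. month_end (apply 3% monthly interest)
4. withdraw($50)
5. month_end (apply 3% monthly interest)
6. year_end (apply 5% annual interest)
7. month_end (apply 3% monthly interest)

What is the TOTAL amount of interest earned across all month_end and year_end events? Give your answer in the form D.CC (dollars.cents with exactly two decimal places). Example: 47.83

After 1 (month_end (apply 3% monthly interest)): balance=$1030.00 total_interest=$30.00
After 2 (year_end (apply 5% annual interest)): balance=$1081.50 total_interest=$81.50
After 3 (month_end (apply 3% monthly interest)): balance=$1113.94 total_interest=$113.94
After 4 (withdraw($50)): balance=$1063.94 total_interest=$113.94
After 5 (month_end (apply 3% monthly interest)): balance=$1095.85 total_interest=$145.85
After 6 (year_end (apply 5% annual interest)): balance=$1150.64 total_interest=$200.64
After 7 (month_end (apply 3% monthly interest)): balance=$1185.15 total_interest=$235.15

Answer: 235.15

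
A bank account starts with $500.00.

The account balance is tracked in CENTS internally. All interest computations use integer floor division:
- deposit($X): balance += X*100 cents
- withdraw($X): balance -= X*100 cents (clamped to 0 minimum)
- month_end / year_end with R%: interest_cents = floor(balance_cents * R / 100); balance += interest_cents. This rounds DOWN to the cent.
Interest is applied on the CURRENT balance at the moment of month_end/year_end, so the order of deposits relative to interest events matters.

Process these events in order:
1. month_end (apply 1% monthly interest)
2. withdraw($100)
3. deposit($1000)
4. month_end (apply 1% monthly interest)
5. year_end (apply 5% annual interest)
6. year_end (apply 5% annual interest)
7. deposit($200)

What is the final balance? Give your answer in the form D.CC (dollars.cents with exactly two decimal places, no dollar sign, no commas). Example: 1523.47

After 1 (month_end (apply 1% monthly interest)): balance=$505.00 total_interest=$5.00
After 2 (withdraw($100)): balance=$405.00 total_interest=$5.00
After 3 (deposit($1000)): balance=$1405.00 total_interest=$5.00
After 4 (month_end (apply 1% monthly interest)): balance=$1419.05 total_interest=$19.05
After 5 (year_end (apply 5% annual interest)): balance=$1490.00 total_interest=$90.00
After 6 (year_end (apply 5% annual interest)): balance=$1564.50 total_interest=$164.50
After 7 (deposit($200)): balance=$1764.50 total_interest=$164.50

Answer: 1764.50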